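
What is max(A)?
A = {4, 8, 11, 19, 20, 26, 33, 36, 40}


Set A = {4, 8, 11, 19, 20, 26, 33, 36, 40}
Elements in ascending order: 4, 8, 11, 19, 20, 26, 33, 36, 40
The largest element is 40.

40


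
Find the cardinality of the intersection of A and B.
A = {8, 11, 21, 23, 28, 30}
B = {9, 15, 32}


Set A = {8, 11, 21, 23, 28, 30}
Set B = {9, 15, 32}
A ∩ B = {}
|A ∩ B| = 0

0


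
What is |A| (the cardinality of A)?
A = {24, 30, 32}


Set A = {24, 30, 32}
Listing elements: 24, 30, 32
Counting: 3 elements
|A| = 3

3


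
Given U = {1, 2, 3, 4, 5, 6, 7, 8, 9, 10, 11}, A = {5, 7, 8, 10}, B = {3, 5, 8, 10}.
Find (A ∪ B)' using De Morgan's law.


U = {1, 2, 3, 4, 5, 6, 7, 8, 9, 10, 11}
A = {5, 7, 8, 10}, B = {3, 5, 8, 10}
A ∪ B = {3, 5, 7, 8, 10}
(A ∪ B)' = U \ (A ∪ B) = {1, 2, 4, 6, 9, 11}
Verification via A' ∩ B': A' = {1, 2, 3, 4, 6, 9, 11}, B' = {1, 2, 4, 6, 7, 9, 11}
A' ∩ B' = {1, 2, 4, 6, 9, 11} ✓

{1, 2, 4, 6, 9, 11}


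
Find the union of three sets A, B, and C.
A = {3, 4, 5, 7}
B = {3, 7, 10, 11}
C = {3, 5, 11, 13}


Set A = {3, 4, 5, 7}
Set B = {3, 7, 10, 11}
Set C = {3, 5, 11, 13}
First, A ∪ B = {3, 4, 5, 7, 10, 11}
Then, (A ∪ B) ∪ C = {3, 4, 5, 7, 10, 11, 13}

{3, 4, 5, 7, 10, 11, 13}


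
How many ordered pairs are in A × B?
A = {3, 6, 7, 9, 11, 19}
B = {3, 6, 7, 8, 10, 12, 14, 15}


Set A = {3, 6, 7, 9, 11, 19} has 6 elements.
Set B = {3, 6, 7, 8, 10, 12, 14, 15} has 8 elements.
|A × B| = |A| × |B| = 6 × 8 = 48

48


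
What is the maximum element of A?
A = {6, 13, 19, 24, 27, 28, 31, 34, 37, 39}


Set A = {6, 13, 19, 24, 27, 28, 31, 34, 37, 39}
Elements in ascending order: 6, 13, 19, 24, 27, 28, 31, 34, 37, 39
The largest element is 39.

39


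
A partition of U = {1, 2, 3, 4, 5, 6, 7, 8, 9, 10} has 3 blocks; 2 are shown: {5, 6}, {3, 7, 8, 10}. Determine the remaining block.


U = {1, 2, 3, 4, 5, 6, 7, 8, 9, 10}
Shown blocks: {5, 6}, {3, 7, 8, 10}
A partition's blocks are pairwise disjoint and cover U, so the missing block = U \ (union of shown blocks).
Union of shown blocks: {3, 5, 6, 7, 8, 10}
Missing block = U \ (union) = {1, 2, 4, 9}

{1, 2, 4, 9}


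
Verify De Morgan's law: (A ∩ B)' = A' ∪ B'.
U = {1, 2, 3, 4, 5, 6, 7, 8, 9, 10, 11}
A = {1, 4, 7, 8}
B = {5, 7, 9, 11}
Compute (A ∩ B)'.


U = {1, 2, 3, 4, 5, 6, 7, 8, 9, 10, 11}
A = {1, 4, 7, 8}, B = {5, 7, 9, 11}
A ∩ B = {7}
(A ∩ B)' = U \ (A ∩ B) = {1, 2, 3, 4, 5, 6, 8, 9, 10, 11}
Verification via A' ∪ B': A' = {2, 3, 5, 6, 9, 10, 11}, B' = {1, 2, 3, 4, 6, 8, 10}
A' ∪ B' = {1, 2, 3, 4, 5, 6, 8, 9, 10, 11} ✓

{1, 2, 3, 4, 5, 6, 8, 9, 10, 11}


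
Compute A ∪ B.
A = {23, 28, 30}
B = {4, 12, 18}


Set A = {23, 28, 30}
Set B = {4, 12, 18}
A ∪ B includes all elements in either set.
Elements from A: {23, 28, 30}
Elements from B not already included: {4, 12, 18}
A ∪ B = {4, 12, 18, 23, 28, 30}

{4, 12, 18, 23, 28, 30}


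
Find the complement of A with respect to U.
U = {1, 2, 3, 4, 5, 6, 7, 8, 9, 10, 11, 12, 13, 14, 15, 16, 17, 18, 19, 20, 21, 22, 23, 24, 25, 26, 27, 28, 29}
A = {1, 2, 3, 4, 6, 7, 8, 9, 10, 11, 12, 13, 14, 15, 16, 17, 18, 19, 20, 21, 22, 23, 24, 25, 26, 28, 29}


Universal set U = {1, 2, 3, 4, 5, 6, 7, 8, 9, 10, 11, 12, 13, 14, 15, 16, 17, 18, 19, 20, 21, 22, 23, 24, 25, 26, 27, 28, 29}
Set A = {1, 2, 3, 4, 6, 7, 8, 9, 10, 11, 12, 13, 14, 15, 16, 17, 18, 19, 20, 21, 22, 23, 24, 25, 26, 28, 29}
A' = U \ A = elements in U but not in A
Checking each element of U:
1 (in A, exclude), 2 (in A, exclude), 3 (in A, exclude), 4 (in A, exclude), 5 (not in A, include), 6 (in A, exclude), 7 (in A, exclude), 8 (in A, exclude), 9 (in A, exclude), 10 (in A, exclude), 11 (in A, exclude), 12 (in A, exclude), 13 (in A, exclude), 14 (in A, exclude), 15 (in A, exclude), 16 (in A, exclude), 17 (in A, exclude), 18 (in A, exclude), 19 (in A, exclude), 20 (in A, exclude), 21 (in A, exclude), 22 (in A, exclude), 23 (in A, exclude), 24 (in A, exclude), 25 (in A, exclude), 26 (in A, exclude), 27 (not in A, include), 28 (in A, exclude), 29 (in A, exclude)
A' = {5, 27}

{5, 27}


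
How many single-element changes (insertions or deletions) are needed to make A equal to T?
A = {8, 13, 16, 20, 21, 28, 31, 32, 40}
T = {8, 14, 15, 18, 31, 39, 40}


Set A = {8, 13, 16, 20, 21, 28, 31, 32, 40}
Set T = {8, 14, 15, 18, 31, 39, 40}
Elements to remove from A (in A, not in T): {13, 16, 20, 21, 28, 32} → 6 removals
Elements to add to A (in T, not in A): {14, 15, 18, 39} → 4 additions
Total edits = 6 + 4 = 10

10


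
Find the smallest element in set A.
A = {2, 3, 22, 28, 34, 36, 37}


Set A = {2, 3, 22, 28, 34, 36, 37}
Elements in ascending order: 2, 3, 22, 28, 34, 36, 37
The smallest element is 2.

2


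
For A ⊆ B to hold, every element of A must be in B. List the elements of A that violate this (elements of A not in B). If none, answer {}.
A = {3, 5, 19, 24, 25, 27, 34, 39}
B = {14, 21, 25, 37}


Set A = {3, 5, 19, 24, 25, 27, 34, 39}
Set B = {14, 21, 25, 37}
Check each element of A against B:
3 ∉ B (include), 5 ∉ B (include), 19 ∉ B (include), 24 ∉ B (include), 25 ∈ B, 27 ∉ B (include), 34 ∉ B (include), 39 ∉ B (include)
Elements of A not in B: {3, 5, 19, 24, 27, 34, 39}

{3, 5, 19, 24, 27, 34, 39}


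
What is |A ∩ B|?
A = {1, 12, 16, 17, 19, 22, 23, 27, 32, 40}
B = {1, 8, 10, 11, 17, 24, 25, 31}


Set A = {1, 12, 16, 17, 19, 22, 23, 27, 32, 40}
Set B = {1, 8, 10, 11, 17, 24, 25, 31}
A ∩ B = {1, 17}
|A ∩ B| = 2

2


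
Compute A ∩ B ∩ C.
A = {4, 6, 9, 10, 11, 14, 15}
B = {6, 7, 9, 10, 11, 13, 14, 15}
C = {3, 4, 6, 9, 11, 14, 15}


Set A = {4, 6, 9, 10, 11, 14, 15}
Set B = {6, 7, 9, 10, 11, 13, 14, 15}
Set C = {3, 4, 6, 9, 11, 14, 15}
First, A ∩ B = {6, 9, 10, 11, 14, 15}
Then, (A ∩ B) ∩ C = {6, 9, 11, 14, 15}

{6, 9, 11, 14, 15}


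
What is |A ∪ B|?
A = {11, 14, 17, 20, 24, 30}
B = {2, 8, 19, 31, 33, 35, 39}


Set A = {11, 14, 17, 20, 24, 30}, |A| = 6
Set B = {2, 8, 19, 31, 33, 35, 39}, |B| = 7
A ∩ B = {}, |A ∩ B| = 0
|A ∪ B| = |A| + |B| - |A ∩ B| = 6 + 7 - 0 = 13

13


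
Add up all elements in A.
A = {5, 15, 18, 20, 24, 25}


Set A = {5, 15, 18, 20, 24, 25}
Sum = 5 + 15 + 18 + 20 + 24 + 25 = 107

107


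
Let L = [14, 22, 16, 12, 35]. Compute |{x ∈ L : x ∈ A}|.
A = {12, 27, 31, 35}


Set A = {12, 27, 31, 35}
Candidates: [14, 22, 16, 12, 35]
Check each candidate:
14 ∉ A, 22 ∉ A, 16 ∉ A, 12 ∈ A, 35 ∈ A
Count of candidates in A: 2

2


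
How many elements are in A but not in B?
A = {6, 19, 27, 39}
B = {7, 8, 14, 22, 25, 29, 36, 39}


Set A = {6, 19, 27, 39}
Set B = {7, 8, 14, 22, 25, 29, 36, 39}
A \ B = {6, 19, 27}
|A \ B| = 3

3


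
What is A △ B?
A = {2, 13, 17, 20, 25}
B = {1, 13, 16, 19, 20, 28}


Set A = {2, 13, 17, 20, 25}
Set B = {1, 13, 16, 19, 20, 28}
A △ B = (A \ B) ∪ (B \ A)
Elements in A but not B: {2, 17, 25}
Elements in B but not A: {1, 16, 19, 28}
A △ B = {1, 2, 16, 17, 19, 25, 28}

{1, 2, 16, 17, 19, 25, 28}


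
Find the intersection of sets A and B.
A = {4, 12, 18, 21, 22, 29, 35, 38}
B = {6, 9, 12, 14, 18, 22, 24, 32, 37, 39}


Set A = {4, 12, 18, 21, 22, 29, 35, 38}
Set B = {6, 9, 12, 14, 18, 22, 24, 32, 37, 39}
A ∩ B includes only elements in both sets.
Check each element of A against B:
4 ✗, 12 ✓, 18 ✓, 21 ✗, 22 ✓, 29 ✗, 35 ✗, 38 ✗
A ∩ B = {12, 18, 22}

{12, 18, 22}


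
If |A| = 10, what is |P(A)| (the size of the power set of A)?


The set has 10 elements.
The power set contains all possible subsets.
|P(A)| = 2^|A| = 2^10 = 1024

1024


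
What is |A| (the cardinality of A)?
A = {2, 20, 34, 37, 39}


Set A = {2, 20, 34, 37, 39}
Listing elements: 2, 20, 34, 37, 39
Counting: 5 elements
|A| = 5

5


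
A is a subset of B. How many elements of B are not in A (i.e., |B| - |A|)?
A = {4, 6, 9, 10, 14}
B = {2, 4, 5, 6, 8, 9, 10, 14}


Set A = {4, 6, 9, 10, 14}, |A| = 5
Set B = {2, 4, 5, 6, 8, 9, 10, 14}, |B| = 8
Since A ⊆ B: B \ A = {2, 5, 8}
|B| - |A| = 8 - 5 = 3

3


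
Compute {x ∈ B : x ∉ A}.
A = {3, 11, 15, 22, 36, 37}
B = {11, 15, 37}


Set A = {3, 11, 15, 22, 36, 37}
Set B = {11, 15, 37}
Check each element of B against A:
11 ∈ A, 15 ∈ A, 37 ∈ A
Elements of B not in A: {}

{}


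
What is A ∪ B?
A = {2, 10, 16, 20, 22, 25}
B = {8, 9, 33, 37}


Set A = {2, 10, 16, 20, 22, 25}
Set B = {8, 9, 33, 37}
A ∪ B includes all elements in either set.
Elements from A: {2, 10, 16, 20, 22, 25}
Elements from B not already included: {8, 9, 33, 37}
A ∪ B = {2, 8, 9, 10, 16, 20, 22, 25, 33, 37}

{2, 8, 9, 10, 16, 20, 22, 25, 33, 37}


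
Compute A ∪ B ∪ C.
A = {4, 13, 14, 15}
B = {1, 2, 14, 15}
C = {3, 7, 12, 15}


Set A = {4, 13, 14, 15}
Set B = {1, 2, 14, 15}
Set C = {3, 7, 12, 15}
First, A ∪ B = {1, 2, 4, 13, 14, 15}
Then, (A ∪ B) ∪ C = {1, 2, 3, 4, 7, 12, 13, 14, 15}

{1, 2, 3, 4, 7, 12, 13, 14, 15}


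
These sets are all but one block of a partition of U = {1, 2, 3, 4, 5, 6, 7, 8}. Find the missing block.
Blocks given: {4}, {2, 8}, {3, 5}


U = {1, 2, 3, 4, 5, 6, 7, 8}
Shown blocks: {4}, {2, 8}, {3, 5}
A partition's blocks are pairwise disjoint and cover U, so the missing block = U \ (union of shown blocks).
Union of shown blocks: {2, 3, 4, 5, 8}
Missing block = U \ (union) = {1, 6, 7}

{1, 6, 7}


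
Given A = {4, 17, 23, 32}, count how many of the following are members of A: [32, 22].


Set A = {4, 17, 23, 32}
Candidates: [32, 22]
Check each candidate:
32 ∈ A, 22 ∉ A
Count of candidates in A: 1

1


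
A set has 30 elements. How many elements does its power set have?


The set has 30 elements.
The power set contains all possible subsets.
|P(A)| = 2^|A| = 2^30 = 1073741824

1073741824


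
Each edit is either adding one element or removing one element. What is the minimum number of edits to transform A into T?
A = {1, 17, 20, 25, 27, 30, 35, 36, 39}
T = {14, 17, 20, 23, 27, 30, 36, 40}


Set A = {1, 17, 20, 25, 27, 30, 35, 36, 39}
Set T = {14, 17, 20, 23, 27, 30, 36, 40}
Elements to remove from A (in A, not in T): {1, 25, 35, 39} → 4 removals
Elements to add to A (in T, not in A): {14, 23, 40} → 3 additions
Total edits = 4 + 3 = 7

7


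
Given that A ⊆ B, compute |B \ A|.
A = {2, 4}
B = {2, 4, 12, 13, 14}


Set A = {2, 4}, |A| = 2
Set B = {2, 4, 12, 13, 14}, |B| = 5
Since A ⊆ B: B \ A = {12, 13, 14}
|B| - |A| = 5 - 2 = 3

3


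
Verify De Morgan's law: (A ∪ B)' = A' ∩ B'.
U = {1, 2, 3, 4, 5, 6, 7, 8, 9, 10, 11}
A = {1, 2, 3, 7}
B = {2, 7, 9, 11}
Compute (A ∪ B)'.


U = {1, 2, 3, 4, 5, 6, 7, 8, 9, 10, 11}
A = {1, 2, 3, 7}, B = {2, 7, 9, 11}
A ∪ B = {1, 2, 3, 7, 9, 11}
(A ∪ B)' = U \ (A ∪ B) = {4, 5, 6, 8, 10}
Verification via A' ∩ B': A' = {4, 5, 6, 8, 9, 10, 11}, B' = {1, 3, 4, 5, 6, 8, 10}
A' ∩ B' = {4, 5, 6, 8, 10} ✓

{4, 5, 6, 8, 10}


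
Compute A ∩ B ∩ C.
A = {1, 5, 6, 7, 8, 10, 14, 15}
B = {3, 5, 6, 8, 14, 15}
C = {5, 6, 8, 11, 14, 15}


Set A = {1, 5, 6, 7, 8, 10, 14, 15}
Set B = {3, 5, 6, 8, 14, 15}
Set C = {5, 6, 8, 11, 14, 15}
First, A ∩ B = {5, 6, 8, 14, 15}
Then, (A ∩ B) ∩ C = {5, 6, 8, 14, 15}

{5, 6, 8, 14, 15}


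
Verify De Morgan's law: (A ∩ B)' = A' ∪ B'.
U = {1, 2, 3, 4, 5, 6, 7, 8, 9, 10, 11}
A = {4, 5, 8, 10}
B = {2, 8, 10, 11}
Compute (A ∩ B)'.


U = {1, 2, 3, 4, 5, 6, 7, 8, 9, 10, 11}
A = {4, 5, 8, 10}, B = {2, 8, 10, 11}
A ∩ B = {8, 10}
(A ∩ B)' = U \ (A ∩ B) = {1, 2, 3, 4, 5, 6, 7, 9, 11}
Verification via A' ∪ B': A' = {1, 2, 3, 6, 7, 9, 11}, B' = {1, 3, 4, 5, 6, 7, 9}
A' ∪ B' = {1, 2, 3, 4, 5, 6, 7, 9, 11} ✓

{1, 2, 3, 4, 5, 6, 7, 9, 11}


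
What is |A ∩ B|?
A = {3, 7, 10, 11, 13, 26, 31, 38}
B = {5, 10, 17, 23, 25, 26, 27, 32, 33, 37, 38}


Set A = {3, 7, 10, 11, 13, 26, 31, 38}
Set B = {5, 10, 17, 23, 25, 26, 27, 32, 33, 37, 38}
A ∩ B = {10, 26, 38}
|A ∩ B| = 3

3


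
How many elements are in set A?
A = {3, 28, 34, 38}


Set A = {3, 28, 34, 38}
Listing elements: 3, 28, 34, 38
Counting: 4 elements
|A| = 4

4


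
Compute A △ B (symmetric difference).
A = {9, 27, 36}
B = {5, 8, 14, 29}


Set A = {9, 27, 36}
Set B = {5, 8, 14, 29}
A △ B = (A \ B) ∪ (B \ A)
Elements in A but not B: {9, 27, 36}
Elements in B but not A: {5, 8, 14, 29}
A △ B = {5, 8, 9, 14, 27, 29, 36}

{5, 8, 9, 14, 27, 29, 36}


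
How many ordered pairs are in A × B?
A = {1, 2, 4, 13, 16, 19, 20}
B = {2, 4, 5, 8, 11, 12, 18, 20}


Set A = {1, 2, 4, 13, 16, 19, 20} has 7 elements.
Set B = {2, 4, 5, 8, 11, 12, 18, 20} has 8 elements.
|A × B| = |A| × |B| = 7 × 8 = 56

56


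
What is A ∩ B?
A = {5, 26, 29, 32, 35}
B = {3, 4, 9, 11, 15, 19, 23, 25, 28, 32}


Set A = {5, 26, 29, 32, 35}
Set B = {3, 4, 9, 11, 15, 19, 23, 25, 28, 32}
A ∩ B includes only elements in both sets.
Check each element of A against B:
5 ✗, 26 ✗, 29 ✗, 32 ✓, 35 ✗
A ∩ B = {32}

{32}


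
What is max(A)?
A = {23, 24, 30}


Set A = {23, 24, 30}
Elements in ascending order: 23, 24, 30
The largest element is 30.

30


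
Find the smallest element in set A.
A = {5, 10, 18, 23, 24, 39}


Set A = {5, 10, 18, 23, 24, 39}
Elements in ascending order: 5, 10, 18, 23, 24, 39
The smallest element is 5.

5


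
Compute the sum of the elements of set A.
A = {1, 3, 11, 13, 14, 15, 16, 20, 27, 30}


Set A = {1, 3, 11, 13, 14, 15, 16, 20, 27, 30}
Sum = 1 + 3 + 11 + 13 + 14 + 15 + 16 + 20 + 27 + 30 = 150

150


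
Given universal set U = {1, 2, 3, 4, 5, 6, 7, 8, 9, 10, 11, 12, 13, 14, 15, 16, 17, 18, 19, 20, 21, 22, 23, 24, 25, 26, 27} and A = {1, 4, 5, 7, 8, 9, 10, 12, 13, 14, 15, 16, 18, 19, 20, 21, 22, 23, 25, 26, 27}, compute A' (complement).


Universal set U = {1, 2, 3, 4, 5, 6, 7, 8, 9, 10, 11, 12, 13, 14, 15, 16, 17, 18, 19, 20, 21, 22, 23, 24, 25, 26, 27}
Set A = {1, 4, 5, 7, 8, 9, 10, 12, 13, 14, 15, 16, 18, 19, 20, 21, 22, 23, 25, 26, 27}
A' = U \ A = elements in U but not in A
Checking each element of U:
1 (in A, exclude), 2 (not in A, include), 3 (not in A, include), 4 (in A, exclude), 5 (in A, exclude), 6 (not in A, include), 7 (in A, exclude), 8 (in A, exclude), 9 (in A, exclude), 10 (in A, exclude), 11 (not in A, include), 12 (in A, exclude), 13 (in A, exclude), 14 (in A, exclude), 15 (in A, exclude), 16 (in A, exclude), 17 (not in A, include), 18 (in A, exclude), 19 (in A, exclude), 20 (in A, exclude), 21 (in A, exclude), 22 (in A, exclude), 23 (in A, exclude), 24 (not in A, include), 25 (in A, exclude), 26 (in A, exclude), 27 (in A, exclude)
A' = {2, 3, 6, 11, 17, 24}

{2, 3, 6, 11, 17, 24}


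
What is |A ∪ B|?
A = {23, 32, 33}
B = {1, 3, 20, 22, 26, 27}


Set A = {23, 32, 33}, |A| = 3
Set B = {1, 3, 20, 22, 26, 27}, |B| = 6
A ∩ B = {}, |A ∩ B| = 0
|A ∪ B| = |A| + |B| - |A ∩ B| = 3 + 6 - 0 = 9

9


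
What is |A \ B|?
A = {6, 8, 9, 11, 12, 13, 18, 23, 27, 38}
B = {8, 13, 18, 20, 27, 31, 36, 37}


Set A = {6, 8, 9, 11, 12, 13, 18, 23, 27, 38}
Set B = {8, 13, 18, 20, 27, 31, 36, 37}
A \ B = {6, 9, 11, 12, 23, 38}
|A \ B| = 6

6


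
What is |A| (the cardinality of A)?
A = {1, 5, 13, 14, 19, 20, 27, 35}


Set A = {1, 5, 13, 14, 19, 20, 27, 35}
Listing elements: 1, 5, 13, 14, 19, 20, 27, 35
Counting: 8 elements
|A| = 8

8


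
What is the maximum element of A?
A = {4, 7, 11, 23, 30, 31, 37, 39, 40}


Set A = {4, 7, 11, 23, 30, 31, 37, 39, 40}
Elements in ascending order: 4, 7, 11, 23, 30, 31, 37, 39, 40
The largest element is 40.

40


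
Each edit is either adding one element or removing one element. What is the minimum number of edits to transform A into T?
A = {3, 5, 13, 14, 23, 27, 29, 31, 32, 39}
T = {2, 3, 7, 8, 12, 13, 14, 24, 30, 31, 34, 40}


Set A = {3, 5, 13, 14, 23, 27, 29, 31, 32, 39}
Set T = {2, 3, 7, 8, 12, 13, 14, 24, 30, 31, 34, 40}
Elements to remove from A (in A, not in T): {5, 23, 27, 29, 32, 39} → 6 removals
Elements to add to A (in T, not in A): {2, 7, 8, 12, 24, 30, 34, 40} → 8 additions
Total edits = 6 + 8 = 14

14


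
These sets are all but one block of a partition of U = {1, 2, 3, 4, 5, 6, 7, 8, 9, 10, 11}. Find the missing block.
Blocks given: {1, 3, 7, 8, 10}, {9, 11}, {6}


U = {1, 2, 3, 4, 5, 6, 7, 8, 9, 10, 11}
Shown blocks: {1, 3, 7, 8, 10}, {9, 11}, {6}
A partition's blocks are pairwise disjoint and cover U, so the missing block = U \ (union of shown blocks).
Union of shown blocks: {1, 3, 6, 7, 8, 9, 10, 11}
Missing block = U \ (union) = {2, 4, 5}

{2, 4, 5}


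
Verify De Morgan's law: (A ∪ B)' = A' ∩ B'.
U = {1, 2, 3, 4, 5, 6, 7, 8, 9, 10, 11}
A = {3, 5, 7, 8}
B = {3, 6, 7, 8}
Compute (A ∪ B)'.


U = {1, 2, 3, 4, 5, 6, 7, 8, 9, 10, 11}
A = {3, 5, 7, 8}, B = {3, 6, 7, 8}
A ∪ B = {3, 5, 6, 7, 8}
(A ∪ B)' = U \ (A ∪ B) = {1, 2, 4, 9, 10, 11}
Verification via A' ∩ B': A' = {1, 2, 4, 6, 9, 10, 11}, B' = {1, 2, 4, 5, 9, 10, 11}
A' ∩ B' = {1, 2, 4, 9, 10, 11} ✓

{1, 2, 4, 9, 10, 11}


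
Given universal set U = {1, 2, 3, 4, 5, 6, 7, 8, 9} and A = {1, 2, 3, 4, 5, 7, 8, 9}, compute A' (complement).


Universal set U = {1, 2, 3, 4, 5, 6, 7, 8, 9}
Set A = {1, 2, 3, 4, 5, 7, 8, 9}
A' = U \ A = elements in U but not in A
Checking each element of U:
1 (in A, exclude), 2 (in A, exclude), 3 (in A, exclude), 4 (in A, exclude), 5 (in A, exclude), 6 (not in A, include), 7 (in A, exclude), 8 (in A, exclude), 9 (in A, exclude)
A' = {6}

{6}


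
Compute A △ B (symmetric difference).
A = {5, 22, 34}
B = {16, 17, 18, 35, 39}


Set A = {5, 22, 34}
Set B = {16, 17, 18, 35, 39}
A △ B = (A \ B) ∪ (B \ A)
Elements in A but not B: {5, 22, 34}
Elements in B but not A: {16, 17, 18, 35, 39}
A △ B = {5, 16, 17, 18, 22, 34, 35, 39}

{5, 16, 17, 18, 22, 34, 35, 39}


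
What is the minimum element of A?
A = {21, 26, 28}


Set A = {21, 26, 28}
Elements in ascending order: 21, 26, 28
The smallest element is 21.

21


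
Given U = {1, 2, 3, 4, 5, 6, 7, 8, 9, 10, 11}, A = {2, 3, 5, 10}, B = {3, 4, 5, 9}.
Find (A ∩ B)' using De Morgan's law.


U = {1, 2, 3, 4, 5, 6, 7, 8, 9, 10, 11}
A = {2, 3, 5, 10}, B = {3, 4, 5, 9}
A ∩ B = {3, 5}
(A ∩ B)' = U \ (A ∩ B) = {1, 2, 4, 6, 7, 8, 9, 10, 11}
Verification via A' ∪ B': A' = {1, 4, 6, 7, 8, 9, 11}, B' = {1, 2, 6, 7, 8, 10, 11}
A' ∪ B' = {1, 2, 4, 6, 7, 8, 9, 10, 11} ✓

{1, 2, 4, 6, 7, 8, 9, 10, 11}


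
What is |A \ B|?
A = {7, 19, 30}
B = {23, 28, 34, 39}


Set A = {7, 19, 30}
Set B = {23, 28, 34, 39}
A \ B = {7, 19, 30}
|A \ B| = 3

3


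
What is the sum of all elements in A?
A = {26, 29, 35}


Set A = {26, 29, 35}
Sum = 26 + 29 + 35 = 90

90


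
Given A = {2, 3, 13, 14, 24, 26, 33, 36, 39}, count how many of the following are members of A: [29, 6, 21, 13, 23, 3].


Set A = {2, 3, 13, 14, 24, 26, 33, 36, 39}
Candidates: [29, 6, 21, 13, 23, 3]
Check each candidate:
29 ∉ A, 6 ∉ A, 21 ∉ A, 13 ∈ A, 23 ∉ A, 3 ∈ A
Count of candidates in A: 2

2


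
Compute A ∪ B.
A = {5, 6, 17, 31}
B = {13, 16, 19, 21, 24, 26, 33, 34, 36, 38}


Set A = {5, 6, 17, 31}
Set B = {13, 16, 19, 21, 24, 26, 33, 34, 36, 38}
A ∪ B includes all elements in either set.
Elements from A: {5, 6, 17, 31}
Elements from B not already included: {13, 16, 19, 21, 24, 26, 33, 34, 36, 38}
A ∪ B = {5, 6, 13, 16, 17, 19, 21, 24, 26, 31, 33, 34, 36, 38}

{5, 6, 13, 16, 17, 19, 21, 24, 26, 31, 33, 34, 36, 38}


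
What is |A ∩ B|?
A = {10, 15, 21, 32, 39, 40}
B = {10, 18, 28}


Set A = {10, 15, 21, 32, 39, 40}
Set B = {10, 18, 28}
A ∩ B = {10}
|A ∩ B| = 1

1


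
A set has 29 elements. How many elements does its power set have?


The set has 29 elements.
The power set contains all possible subsets.
|P(A)| = 2^|A| = 2^29 = 536870912

536870912


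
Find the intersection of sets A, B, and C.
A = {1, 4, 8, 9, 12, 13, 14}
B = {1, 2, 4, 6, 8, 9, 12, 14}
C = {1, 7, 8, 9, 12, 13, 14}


Set A = {1, 4, 8, 9, 12, 13, 14}
Set B = {1, 2, 4, 6, 8, 9, 12, 14}
Set C = {1, 7, 8, 9, 12, 13, 14}
First, A ∩ B = {1, 4, 8, 9, 12, 14}
Then, (A ∩ B) ∩ C = {1, 8, 9, 12, 14}

{1, 8, 9, 12, 14}


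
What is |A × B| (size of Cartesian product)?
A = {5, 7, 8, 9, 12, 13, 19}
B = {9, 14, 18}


Set A = {5, 7, 8, 9, 12, 13, 19} has 7 elements.
Set B = {9, 14, 18} has 3 elements.
|A × B| = |A| × |B| = 7 × 3 = 21

21


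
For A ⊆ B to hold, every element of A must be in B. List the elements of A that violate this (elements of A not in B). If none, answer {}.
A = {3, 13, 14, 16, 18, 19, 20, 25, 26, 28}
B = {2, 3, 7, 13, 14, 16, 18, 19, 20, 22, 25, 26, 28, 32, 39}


Set A = {3, 13, 14, 16, 18, 19, 20, 25, 26, 28}
Set B = {2, 3, 7, 13, 14, 16, 18, 19, 20, 22, 25, 26, 28, 32, 39}
Check each element of A against B:
3 ∈ B, 13 ∈ B, 14 ∈ B, 16 ∈ B, 18 ∈ B, 19 ∈ B, 20 ∈ B, 25 ∈ B, 26 ∈ B, 28 ∈ B
Elements of A not in B: {}

{}


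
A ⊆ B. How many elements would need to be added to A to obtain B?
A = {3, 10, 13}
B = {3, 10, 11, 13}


Set A = {3, 10, 13}, |A| = 3
Set B = {3, 10, 11, 13}, |B| = 4
Since A ⊆ B: B \ A = {11}
|B| - |A| = 4 - 3 = 1

1


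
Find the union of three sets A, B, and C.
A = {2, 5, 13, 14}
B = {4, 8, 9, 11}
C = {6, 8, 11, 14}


Set A = {2, 5, 13, 14}
Set B = {4, 8, 9, 11}
Set C = {6, 8, 11, 14}
First, A ∪ B = {2, 4, 5, 8, 9, 11, 13, 14}
Then, (A ∪ B) ∪ C = {2, 4, 5, 6, 8, 9, 11, 13, 14}

{2, 4, 5, 6, 8, 9, 11, 13, 14}


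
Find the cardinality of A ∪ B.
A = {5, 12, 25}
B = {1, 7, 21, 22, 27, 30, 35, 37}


Set A = {5, 12, 25}, |A| = 3
Set B = {1, 7, 21, 22, 27, 30, 35, 37}, |B| = 8
A ∩ B = {}, |A ∩ B| = 0
|A ∪ B| = |A| + |B| - |A ∩ B| = 3 + 8 - 0 = 11

11


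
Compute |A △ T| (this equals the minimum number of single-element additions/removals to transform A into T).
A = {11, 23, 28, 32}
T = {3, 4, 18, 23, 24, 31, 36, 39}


Set A = {11, 23, 28, 32}
Set T = {3, 4, 18, 23, 24, 31, 36, 39}
Elements to remove from A (in A, not in T): {11, 28, 32} → 3 removals
Elements to add to A (in T, not in A): {3, 4, 18, 24, 31, 36, 39} → 7 additions
Total edits = 3 + 7 = 10

10


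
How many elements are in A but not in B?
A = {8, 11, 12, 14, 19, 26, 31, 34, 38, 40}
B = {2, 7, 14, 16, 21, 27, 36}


Set A = {8, 11, 12, 14, 19, 26, 31, 34, 38, 40}
Set B = {2, 7, 14, 16, 21, 27, 36}
A \ B = {8, 11, 12, 19, 26, 31, 34, 38, 40}
|A \ B| = 9

9


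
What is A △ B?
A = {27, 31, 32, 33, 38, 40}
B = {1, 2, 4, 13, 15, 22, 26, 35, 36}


Set A = {27, 31, 32, 33, 38, 40}
Set B = {1, 2, 4, 13, 15, 22, 26, 35, 36}
A △ B = (A \ B) ∪ (B \ A)
Elements in A but not B: {27, 31, 32, 33, 38, 40}
Elements in B but not A: {1, 2, 4, 13, 15, 22, 26, 35, 36}
A △ B = {1, 2, 4, 13, 15, 22, 26, 27, 31, 32, 33, 35, 36, 38, 40}

{1, 2, 4, 13, 15, 22, 26, 27, 31, 32, 33, 35, 36, 38, 40}


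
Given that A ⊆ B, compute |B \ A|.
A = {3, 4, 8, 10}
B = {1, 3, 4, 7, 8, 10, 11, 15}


Set A = {3, 4, 8, 10}, |A| = 4
Set B = {1, 3, 4, 7, 8, 10, 11, 15}, |B| = 8
Since A ⊆ B: B \ A = {1, 7, 11, 15}
|B| - |A| = 8 - 4 = 4

4


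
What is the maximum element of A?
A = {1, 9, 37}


Set A = {1, 9, 37}
Elements in ascending order: 1, 9, 37
The largest element is 37.

37


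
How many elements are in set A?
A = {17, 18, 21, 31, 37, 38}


Set A = {17, 18, 21, 31, 37, 38}
Listing elements: 17, 18, 21, 31, 37, 38
Counting: 6 elements
|A| = 6

6


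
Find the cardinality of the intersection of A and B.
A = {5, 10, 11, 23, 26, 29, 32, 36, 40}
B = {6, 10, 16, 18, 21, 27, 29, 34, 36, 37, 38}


Set A = {5, 10, 11, 23, 26, 29, 32, 36, 40}
Set B = {6, 10, 16, 18, 21, 27, 29, 34, 36, 37, 38}
A ∩ B = {10, 29, 36}
|A ∩ B| = 3

3


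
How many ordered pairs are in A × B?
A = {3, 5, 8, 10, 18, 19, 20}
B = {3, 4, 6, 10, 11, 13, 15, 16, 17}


Set A = {3, 5, 8, 10, 18, 19, 20} has 7 elements.
Set B = {3, 4, 6, 10, 11, 13, 15, 16, 17} has 9 elements.
|A × B| = |A| × |B| = 7 × 9 = 63

63


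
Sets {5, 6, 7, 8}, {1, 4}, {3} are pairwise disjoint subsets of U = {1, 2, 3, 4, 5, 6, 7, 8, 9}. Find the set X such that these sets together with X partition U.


U = {1, 2, 3, 4, 5, 6, 7, 8, 9}
Shown blocks: {5, 6, 7, 8}, {1, 4}, {3}
A partition's blocks are pairwise disjoint and cover U, so the missing block = U \ (union of shown blocks).
Union of shown blocks: {1, 3, 4, 5, 6, 7, 8}
Missing block = U \ (union) = {2, 9}

{2, 9}


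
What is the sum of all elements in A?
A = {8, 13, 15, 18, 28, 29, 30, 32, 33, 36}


Set A = {8, 13, 15, 18, 28, 29, 30, 32, 33, 36}
Sum = 8 + 13 + 15 + 18 + 28 + 29 + 30 + 32 + 33 + 36 = 242

242


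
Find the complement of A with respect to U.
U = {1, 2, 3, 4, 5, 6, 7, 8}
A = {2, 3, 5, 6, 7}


Universal set U = {1, 2, 3, 4, 5, 6, 7, 8}
Set A = {2, 3, 5, 6, 7}
A' = U \ A = elements in U but not in A
Checking each element of U:
1 (not in A, include), 2 (in A, exclude), 3 (in A, exclude), 4 (not in A, include), 5 (in A, exclude), 6 (in A, exclude), 7 (in A, exclude), 8 (not in A, include)
A' = {1, 4, 8}

{1, 4, 8}


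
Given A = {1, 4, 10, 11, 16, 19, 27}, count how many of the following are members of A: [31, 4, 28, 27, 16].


Set A = {1, 4, 10, 11, 16, 19, 27}
Candidates: [31, 4, 28, 27, 16]
Check each candidate:
31 ∉ A, 4 ∈ A, 28 ∉ A, 27 ∈ A, 16 ∈ A
Count of candidates in A: 3

3


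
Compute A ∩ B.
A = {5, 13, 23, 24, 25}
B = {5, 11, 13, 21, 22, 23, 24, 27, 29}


Set A = {5, 13, 23, 24, 25}
Set B = {5, 11, 13, 21, 22, 23, 24, 27, 29}
A ∩ B includes only elements in both sets.
Check each element of A against B:
5 ✓, 13 ✓, 23 ✓, 24 ✓, 25 ✗
A ∩ B = {5, 13, 23, 24}

{5, 13, 23, 24}


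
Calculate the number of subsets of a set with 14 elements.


The set has 14 elements.
The power set contains all possible subsets.
|P(A)| = 2^|A| = 2^14 = 16384

16384


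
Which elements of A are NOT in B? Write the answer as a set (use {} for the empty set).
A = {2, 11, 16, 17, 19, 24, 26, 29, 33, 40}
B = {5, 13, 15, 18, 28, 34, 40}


Set A = {2, 11, 16, 17, 19, 24, 26, 29, 33, 40}
Set B = {5, 13, 15, 18, 28, 34, 40}
Check each element of A against B:
2 ∉ B (include), 11 ∉ B (include), 16 ∉ B (include), 17 ∉ B (include), 19 ∉ B (include), 24 ∉ B (include), 26 ∉ B (include), 29 ∉ B (include), 33 ∉ B (include), 40 ∈ B
Elements of A not in B: {2, 11, 16, 17, 19, 24, 26, 29, 33}

{2, 11, 16, 17, 19, 24, 26, 29, 33}


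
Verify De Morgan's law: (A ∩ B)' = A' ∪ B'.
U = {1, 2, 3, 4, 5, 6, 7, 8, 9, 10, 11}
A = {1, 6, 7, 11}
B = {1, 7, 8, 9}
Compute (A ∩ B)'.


U = {1, 2, 3, 4, 5, 6, 7, 8, 9, 10, 11}
A = {1, 6, 7, 11}, B = {1, 7, 8, 9}
A ∩ B = {1, 7}
(A ∩ B)' = U \ (A ∩ B) = {2, 3, 4, 5, 6, 8, 9, 10, 11}
Verification via A' ∪ B': A' = {2, 3, 4, 5, 8, 9, 10}, B' = {2, 3, 4, 5, 6, 10, 11}
A' ∪ B' = {2, 3, 4, 5, 6, 8, 9, 10, 11} ✓

{2, 3, 4, 5, 6, 8, 9, 10, 11}


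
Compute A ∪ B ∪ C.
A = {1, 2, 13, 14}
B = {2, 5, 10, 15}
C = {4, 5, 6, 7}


Set A = {1, 2, 13, 14}
Set B = {2, 5, 10, 15}
Set C = {4, 5, 6, 7}
First, A ∪ B = {1, 2, 5, 10, 13, 14, 15}
Then, (A ∪ B) ∪ C = {1, 2, 4, 5, 6, 7, 10, 13, 14, 15}

{1, 2, 4, 5, 6, 7, 10, 13, 14, 15}


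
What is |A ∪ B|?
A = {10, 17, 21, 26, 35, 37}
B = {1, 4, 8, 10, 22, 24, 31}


Set A = {10, 17, 21, 26, 35, 37}, |A| = 6
Set B = {1, 4, 8, 10, 22, 24, 31}, |B| = 7
A ∩ B = {10}, |A ∩ B| = 1
|A ∪ B| = |A| + |B| - |A ∩ B| = 6 + 7 - 1 = 12

12


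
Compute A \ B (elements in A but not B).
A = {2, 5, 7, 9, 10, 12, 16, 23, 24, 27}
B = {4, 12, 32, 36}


Set A = {2, 5, 7, 9, 10, 12, 16, 23, 24, 27}
Set B = {4, 12, 32, 36}
A \ B includes elements in A that are not in B.
Check each element of A:
2 (not in B, keep), 5 (not in B, keep), 7 (not in B, keep), 9 (not in B, keep), 10 (not in B, keep), 12 (in B, remove), 16 (not in B, keep), 23 (not in B, keep), 24 (not in B, keep), 27 (not in B, keep)
A \ B = {2, 5, 7, 9, 10, 16, 23, 24, 27}

{2, 5, 7, 9, 10, 16, 23, 24, 27}


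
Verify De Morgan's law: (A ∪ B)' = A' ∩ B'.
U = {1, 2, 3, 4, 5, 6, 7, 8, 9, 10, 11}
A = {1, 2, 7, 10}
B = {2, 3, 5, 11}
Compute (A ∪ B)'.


U = {1, 2, 3, 4, 5, 6, 7, 8, 9, 10, 11}
A = {1, 2, 7, 10}, B = {2, 3, 5, 11}
A ∪ B = {1, 2, 3, 5, 7, 10, 11}
(A ∪ B)' = U \ (A ∪ B) = {4, 6, 8, 9}
Verification via A' ∩ B': A' = {3, 4, 5, 6, 8, 9, 11}, B' = {1, 4, 6, 7, 8, 9, 10}
A' ∩ B' = {4, 6, 8, 9} ✓

{4, 6, 8, 9}


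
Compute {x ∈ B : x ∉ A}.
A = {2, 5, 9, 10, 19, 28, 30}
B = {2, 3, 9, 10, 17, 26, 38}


Set A = {2, 5, 9, 10, 19, 28, 30}
Set B = {2, 3, 9, 10, 17, 26, 38}
Check each element of B against A:
2 ∈ A, 3 ∉ A (include), 9 ∈ A, 10 ∈ A, 17 ∉ A (include), 26 ∉ A (include), 38 ∉ A (include)
Elements of B not in A: {3, 17, 26, 38}

{3, 17, 26, 38}


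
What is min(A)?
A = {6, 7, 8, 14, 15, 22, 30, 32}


Set A = {6, 7, 8, 14, 15, 22, 30, 32}
Elements in ascending order: 6, 7, 8, 14, 15, 22, 30, 32
The smallest element is 6.

6


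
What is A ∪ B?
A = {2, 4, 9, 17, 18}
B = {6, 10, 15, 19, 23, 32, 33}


Set A = {2, 4, 9, 17, 18}
Set B = {6, 10, 15, 19, 23, 32, 33}
A ∪ B includes all elements in either set.
Elements from A: {2, 4, 9, 17, 18}
Elements from B not already included: {6, 10, 15, 19, 23, 32, 33}
A ∪ B = {2, 4, 6, 9, 10, 15, 17, 18, 19, 23, 32, 33}

{2, 4, 6, 9, 10, 15, 17, 18, 19, 23, 32, 33}


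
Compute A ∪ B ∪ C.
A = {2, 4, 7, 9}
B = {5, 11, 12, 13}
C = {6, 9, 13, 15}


Set A = {2, 4, 7, 9}
Set B = {5, 11, 12, 13}
Set C = {6, 9, 13, 15}
First, A ∪ B = {2, 4, 5, 7, 9, 11, 12, 13}
Then, (A ∪ B) ∪ C = {2, 4, 5, 6, 7, 9, 11, 12, 13, 15}

{2, 4, 5, 6, 7, 9, 11, 12, 13, 15}


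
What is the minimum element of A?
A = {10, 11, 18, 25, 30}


Set A = {10, 11, 18, 25, 30}
Elements in ascending order: 10, 11, 18, 25, 30
The smallest element is 10.

10


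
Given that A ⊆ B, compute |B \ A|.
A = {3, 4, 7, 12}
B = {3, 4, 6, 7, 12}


Set A = {3, 4, 7, 12}, |A| = 4
Set B = {3, 4, 6, 7, 12}, |B| = 5
Since A ⊆ B: B \ A = {6}
|B| - |A| = 5 - 4 = 1

1


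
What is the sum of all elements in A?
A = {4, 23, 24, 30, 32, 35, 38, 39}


Set A = {4, 23, 24, 30, 32, 35, 38, 39}
Sum = 4 + 23 + 24 + 30 + 32 + 35 + 38 + 39 = 225

225


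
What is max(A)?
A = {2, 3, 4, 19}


Set A = {2, 3, 4, 19}
Elements in ascending order: 2, 3, 4, 19
The largest element is 19.

19


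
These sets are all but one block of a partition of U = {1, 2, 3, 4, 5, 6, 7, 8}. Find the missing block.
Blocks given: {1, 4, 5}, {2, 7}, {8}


U = {1, 2, 3, 4, 5, 6, 7, 8}
Shown blocks: {1, 4, 5}, {2, 7}, {8}
A partition's blocks are pairwise disjoint and cover U, so the missing block = U \ (union of shown blocks).
Union of shown blocks: {1, 2, 4, 5, 7, 8}
Missing block = U \ (union) = {3, 6}

{3, 6}


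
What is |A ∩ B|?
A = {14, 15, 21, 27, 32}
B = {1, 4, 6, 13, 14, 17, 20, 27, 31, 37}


Set A = {14, 15, 21, 27, 32}
Set B = {1, 4, 6, 13, 14, 17, 20, 27, 31, 37}
A ∩ B = {14, 27}
|A ∩ B| = 2

2


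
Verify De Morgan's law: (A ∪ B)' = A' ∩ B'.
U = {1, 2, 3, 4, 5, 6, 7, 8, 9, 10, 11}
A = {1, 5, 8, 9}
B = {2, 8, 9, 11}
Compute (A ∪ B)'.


U = {1, 2, 3, 4, 5, 6, 7, 8, 9, 10, 11}
A = {1, 5, 8, 9}, B = {2, 8, 9, 11}
A ∪ B = {1, 2, 5, 8, 9, 11}
(A ∪ B)' = U \ (A ∪ B) = {3, 4, 6, 7, 10}
Verification via A' ∩ B': A' = {2, 3, 4, 6, 7, 10, 11}, B' = {1, 3, 4, 5, 6, 7, 10}
A' ∩ B' = {3, 4, 6, 7, 10} ✓

{3, 4, 6, 7, 10}


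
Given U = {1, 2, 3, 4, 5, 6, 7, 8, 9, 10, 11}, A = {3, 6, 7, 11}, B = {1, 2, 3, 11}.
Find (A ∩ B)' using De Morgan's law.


U = {1, 2, 3, 4, 5, 6, 7, 8, 9, 10, 11}
A = {3, 6, 7, 11}, B = {1, 2, 3, 11}
A ∩ B = {3, 11}
(A ∩ B)' = U \ (A ∩ B) = {1, 2, 4, 5, 6, 7, 8, 9, 10}
Verification via A' ∪ B': A' = {1, 2, 4, 5, 8, 9, 10}, B' = {4, 5, 6, 7, 8, 9, 10}
A' ∪ B' = {1, 2, 4, 5, 6, 7, 8, 9, 10} ✓

{1, 2, 4, 5, 6, 7, 8, 9, 10}


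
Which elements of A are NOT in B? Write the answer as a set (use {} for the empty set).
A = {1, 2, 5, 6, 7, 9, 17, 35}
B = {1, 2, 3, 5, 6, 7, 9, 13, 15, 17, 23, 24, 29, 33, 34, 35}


Set A = {1, 2, 5, 6, 7, 9, 17, 35}
Set B = {1, 2, 3, 5, 6, 7, 9, 13, 15, 17, 23, 24, 29, 33, 34, 35}
Check each element of A against B:
1 ∈ B, 2 ∈ B, 5 ∈ B, 6 ∈ B, 7 ∈ B, 9 ∈ B, 17 ∈ B, 35 ∈ B
Elements of A not in B: {}

{}


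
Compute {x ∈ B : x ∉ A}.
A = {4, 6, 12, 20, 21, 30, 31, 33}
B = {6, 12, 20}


Set A = {4, 6, 12, 20, 21, 30, 31, 33}
Set B = {6, 12, 20}
Check each element of B against A:
6 ∈ A, 12 ∈ A, 20 ∈ A
Elements of B not in A: {}

{}


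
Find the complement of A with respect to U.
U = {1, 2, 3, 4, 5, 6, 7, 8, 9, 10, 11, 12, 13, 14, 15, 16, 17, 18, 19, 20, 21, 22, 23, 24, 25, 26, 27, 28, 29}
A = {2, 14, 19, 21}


Universal set U = {1, 2, 3, 4, 5, 6, 7, 8, 9, 10, 11, 12, 13, 14, 15, 16, 17, 18, 19, 20, 21, 22, 23, 24, 25, 26, 27, 28, 29}
Set A = {2, 14, 19, 21}
A' = U \ A = elements in U but not in A
Checking each element of U:
1 (not in A, include), 2 (in A, exclude), 3 (not in A, include), 4 (not in A, include), 5 (not in A, include), 6 (not in A, include), 7 (not in A, include), 8 (not in A, include), 9 (not in A, include), 10 (not in A, include), 11 (not in A, include), 12 (not in A, include), 13 (not in A, include), 14 (in A, exclude), 15 (not in A, include), 16 (not in A, include), 17 (not in A, include), 18 (not in A, include), 19 (in A, exclude), 20 (not in A, include), 21 (in A, exclude), 22 (not in A, include), 23 (not in A, include), 24 (not in A, include), 25 (not in A, include), 26 (not in A, include), 27 (not in A, include), 28 (not in A, include), 29 (not in A, include)
A' = {1, 3, 4, 5, 6, 7, 8, 9, 10, 11, 12, 13, 15, 16, 17, 18, 20, 22, 23, 24, 25, 26, 27, 28, 29}

{1, 3, 4, 5, 6, 7, 8, 9, 10, 11, 12, 13, 15, 16, 17, 18, 20, 22, 23, 24, 25, 26, 27, 28, 29}


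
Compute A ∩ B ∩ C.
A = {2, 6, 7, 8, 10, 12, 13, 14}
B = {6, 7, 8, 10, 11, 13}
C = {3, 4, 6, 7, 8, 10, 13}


Set A = {2, 6, 7, 8, 10, 12, 13, 14}
Set B = {6, 7, 8, 10, 11, 13}
Set C = {3, 4, 6, 7, 8, 10, 13}
First, A ∩ B = {6, 7, 8, 10, 13}
Then, (A ∩ B) ∩ C = {6, 7, 8, 10, 13}

{6, 7, 8, 10, 13}


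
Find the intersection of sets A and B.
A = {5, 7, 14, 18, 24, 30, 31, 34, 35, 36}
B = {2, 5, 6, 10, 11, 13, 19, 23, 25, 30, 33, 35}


Set A = {5, 7, 14, 18, 24, 30, 31, 34, 35, 36}
Set B = {2, 5, 6, 10, 11, 13, 19, 23, 25, 30, 33, 35}
A ∩ B includes only elements in both sets.
Check each element of A against B:
5 ✓, 7 ✗, 14 ✗, 18 ✗, 24 ✗, 30 ✓, 31 ✗, 34 ✗, 35 ✓, 36 ✗
A ∩ B = {5, 30, 35}

{5, 30, 35}


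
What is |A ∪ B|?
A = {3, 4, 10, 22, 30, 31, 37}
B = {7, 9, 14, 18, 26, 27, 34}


Set A = {3, 4, 10, 22, 30, 31, 37}, |A| = 7
Set B = {7, 9, 14, 18, 26, 27, 34}, |B| = 7
A ∩ B = {}, |A ∩ B| = 0
|A ∪ B| = |A| + |B| - |A ∩ B| = 7 + 7 - 0 = 14

14


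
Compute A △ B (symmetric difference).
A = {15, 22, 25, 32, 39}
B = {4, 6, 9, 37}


Set A = {15, 22, 25, 32, 39}
Set B = {4, 6, 9, 37}
A △ B = (A \ B) ∪ (B \ A)
Elements in A but not B: {15, 22, 25, 32, 39}
Elements in B but not A: {4, 6, 9, 37}
A △ B = {4, 6, 9, 15, 22, 25, 32, 37, 39}

{4, 6, 9, 15, 22, 25, 32, 37, 39}


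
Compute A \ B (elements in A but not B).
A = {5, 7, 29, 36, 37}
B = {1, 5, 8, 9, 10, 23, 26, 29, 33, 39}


Set A = {5, 7, 29, 36, 37}
Set B = {1, 5, 8, 9, 10, 23, 26, 29, 33, 39}
A \ B includes elements in A that are not in B.
Check each element of A:
5 (in B, remove), 7 (not in B, keep), 29 (in B, remove), 36 (not in B, keep), 37 (not in B, keep)
A \ B = {7, 36, 37}

{7, 36, 37}


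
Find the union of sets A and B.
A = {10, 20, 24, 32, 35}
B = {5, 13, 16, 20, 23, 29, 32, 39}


Set A = {10, 20, 24, 32, 35}
Set B = {5, 13, 16, 20, 23, 29, 32, 39}
A ∪ B includes all elements in either set.
Elements from A: {10, 20, 24, 32, 35}
Elements from B not already included: {5, 13, 16, 23, 29, 39}
A ∪ B = {5, 10, 13, 16, 20, 23, 24, 29, 32, 35, 39}

{5, 10, 13, 16, 20, 23, 24, 29, 32, 35, 39}


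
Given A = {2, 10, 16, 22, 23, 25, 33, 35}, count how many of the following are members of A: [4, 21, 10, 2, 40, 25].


Set A = {2, 10, 16, 22, 23, 25, 33, 35}
Candidates: [4, 21, 10, 2, 40, 25]
Check each candidate:
4 ∉ A, 21 ∉ A, 10 ∈ A, 2 ∈ A, 40 ∉ A, 25 ∈ A
Count of candidates in A: 3

3


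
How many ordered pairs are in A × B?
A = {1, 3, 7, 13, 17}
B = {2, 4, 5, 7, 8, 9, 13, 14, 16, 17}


Set A = {1, 3, 7, 13, 17} has 5 elements.
Set B = {2, 4, 5, 7, 8, 9, 13, 14, 16, 17} has 10 elements.
|A × B| = |A| × |B| = 5 × 10 = 50

50


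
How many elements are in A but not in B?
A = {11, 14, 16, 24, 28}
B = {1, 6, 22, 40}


Set A = {11, 14, 16, 24, 28}
Set B = {1, 6, 22, 40}
A \ B = {11, 14, 16, 24, 28}
|A \ B| = 5

5


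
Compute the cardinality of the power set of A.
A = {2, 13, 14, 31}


Set A = {2, 13, 14, 31}
|A| = 4
The power set P(A) contains all subsets of A.
|P(A)| = 2^|A| = 2^4 = 16

16


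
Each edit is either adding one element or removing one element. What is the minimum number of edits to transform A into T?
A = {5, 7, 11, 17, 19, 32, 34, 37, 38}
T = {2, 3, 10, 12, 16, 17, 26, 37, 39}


Set A = {5, 7, 11, 17, 19, 32, 34, 37, 38}
Set T = {2, 3, 10, 12, 16, 17, 26, 37, 39}
Elements to remove from A (in A, not in T): {5, 7, 11, 19, 32, 34, 38} → 7 removals
Elements to add to A (in T, not in A): {2, 3, 10, 12, 16, 26, 39} → 7 additions
Total edits = 7 + 7 = 14

14


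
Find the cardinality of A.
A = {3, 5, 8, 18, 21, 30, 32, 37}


Set A = {3, 5, 8, 18, 21, 30, 32, 37}
Listing elements: 3, 5, 8, 18, 21, 30, 32, 37
Counting: 8 elements
|A| = 8

8


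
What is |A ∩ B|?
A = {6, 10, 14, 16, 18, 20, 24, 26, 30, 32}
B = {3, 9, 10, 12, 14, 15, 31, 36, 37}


Set A = {6, 10, 14, 16, 18, 20, 24, 26, 30, 32}
Set B = {3, 9, 10, 12, 14, 15, 31, 36, 37}
A ∩ B = {10, 14}
|A ∩ B| = 2

2


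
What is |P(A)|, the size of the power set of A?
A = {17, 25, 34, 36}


Set A = {17, 25, 34, 36}
|A| = 4
The power set P(A) contains all subsets of A.
|P(A)| = 2^|A| = 2^4 = 16

16


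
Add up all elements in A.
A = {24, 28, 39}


Set A = {24, 28, 39}
Sum = 24 + 28 + 39 = 91

91


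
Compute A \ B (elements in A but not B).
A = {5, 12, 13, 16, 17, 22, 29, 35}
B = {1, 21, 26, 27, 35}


Set A = {5, 12, 13, 16, 17, 22, 29, 35}
Set B = {1, 21, 26, 27, 35}
A \ B includes elements in A that are not in B.
Check each element of A:
5 (not in B, keep), 12 (not in B, keep), 13 (not in B, keep), 16 (not in B, keep), 17 (not in B, keep), 22 (not in B, keep), 29 (not in B, keep), 35 (in B, remove)
A \ B = {5, 12, 13, 16, 17, 22, 29}

{5, 12, 13, 16, 17, 22, 29}


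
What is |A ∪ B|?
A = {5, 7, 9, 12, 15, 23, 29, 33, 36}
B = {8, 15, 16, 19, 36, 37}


Set A = {5, 7, 9, 12, 15, 23, 29, 33, 36}, |A| = 9
Set B = {8, 15, 16, 19, 36, 37}, |B| = 6
A ∩ B = {15, 36}, |A ∩ B| = 2
|A ∪ B| = |A| + |B| - |A ∩ B| = 9 + 6 - 2 = 13

13


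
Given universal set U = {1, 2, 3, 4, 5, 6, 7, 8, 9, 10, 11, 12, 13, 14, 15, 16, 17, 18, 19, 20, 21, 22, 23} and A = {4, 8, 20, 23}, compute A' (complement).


Universal set U = {1, 2, 3, 4, 5, 6, 7, 8, 9, 10, 11, 12, 13, 14, 15, 16, 17, 18, 19, 20, 21, 22, 23}
Set A = {4, 8, 20, 23}
A' = U \ A = elements in U but not in A
Checking each element of U:
1 (not in A, include), 2 (not in A, include), 3 (not in A, include), 4 (in A, exclude), 5 (not in A, include), 6 (not in A, include), 7 (not in A, include), 8 (in A, exclude), 9 (not in A, include), 10 (not in A, include), 11 (not in A, include), 12 (not in A, include), 13 (not in A, include), 14 (not in A, include), 15 (not in A, include), 16 (not in A, include), 17 (not in A, include), 18 (not in A, include), 19 (not in A, include), 20 (in A, exclude), 21 (not in A, include), 22 (not in A, include), 23 (in A, exclude)
A' = {1, 2, 3, 5, 6, 7, 9, 10, 11, 12, 13, 14, 15, 16, 17, 18, 19, 21, 22}

{1, 2, 3, 5, 6, 7, 9, 10, 11, 12, 13, 14, 15, 16, 17, 18, 19, 21, 22}


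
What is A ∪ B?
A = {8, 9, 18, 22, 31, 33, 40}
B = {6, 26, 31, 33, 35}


Set A = {8, 9, 18, 22, 31, 33, 40}
Set B = {6, 26, 31, 33, 35}
A ∪ B includes all elements in either set.
Elements from A: {8, 9, 18, 22, 31, 33, 40}
Elements from B not already included: {6, 26, 35}
A ∪ B = {6, 8, 9, 18, 22, 26, 31, 33, 35, 40}

{6, 8, 9, 18, 22, 26, 31, 33, 35, 40}
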